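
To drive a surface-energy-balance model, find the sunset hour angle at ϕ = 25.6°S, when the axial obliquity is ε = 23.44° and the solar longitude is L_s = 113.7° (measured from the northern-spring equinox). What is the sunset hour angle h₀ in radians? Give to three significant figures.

h₀ = 1.38 rad

Solar declination: sin δ = sin ε · sin L_s = sin 23.44° × sin 113.7° = 0.36424, so δ = +21.361°.
cos h₀ = −tan ϕ · tan δ = −tan(-25.6°) × tan(+21.361°) = 0.1874, so h₀ = 1.3823 rad = 79.20°.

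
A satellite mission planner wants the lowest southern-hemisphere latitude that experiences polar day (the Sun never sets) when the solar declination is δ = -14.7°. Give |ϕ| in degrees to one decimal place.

Polar day requires cos h₀ = −tan ϕ tan δ ≤ −1, i.e. tan ϕ tan δ ≥ 1.
The boundary is |tan ϕ| · |tan δ| = 1, so |ϕ| = 90° − |δ| = 90° − 14.7° = 75.3° in the southern hemisphere.

|ϕ| = 75.3°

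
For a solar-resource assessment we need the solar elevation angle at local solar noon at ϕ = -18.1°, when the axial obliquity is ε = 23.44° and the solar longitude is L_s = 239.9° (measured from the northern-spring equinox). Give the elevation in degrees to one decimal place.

Solar declination: sin δ = sin ε · sin L_s = sin 23.44° × sin 239.9° = -0.34415, so δ = -20.130°.
At local noon the hour angle is zero, so the zenith angle equals |ϕ − δ| = |-18.1° − (-20.130°)| = 2.030°.
Elevation = 90° − 2.030° = 88.0°.

88.0°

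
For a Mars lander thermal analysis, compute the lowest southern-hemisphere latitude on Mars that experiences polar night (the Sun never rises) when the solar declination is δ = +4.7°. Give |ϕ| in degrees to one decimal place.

Polar night requires cos h₀ = −tan ϕ tan δ ≥ 1, i.e. tan ϕ tan δ ≤ −1.
The boundary is |tan ϕ| · |tan δ| = 1, so |ϕ| = 90° − |δ| = 90° − 4.7° = 85.3° in the southern hemisphere.

|ϕ| = 85.3°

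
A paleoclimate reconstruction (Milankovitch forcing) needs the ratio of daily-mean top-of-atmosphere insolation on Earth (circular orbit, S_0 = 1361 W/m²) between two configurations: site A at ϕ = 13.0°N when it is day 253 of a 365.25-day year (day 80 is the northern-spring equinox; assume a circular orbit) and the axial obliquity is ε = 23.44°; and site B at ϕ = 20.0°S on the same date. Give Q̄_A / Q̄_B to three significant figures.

Q̄_A / Q̄_B ≈ 1.10

— Configuration A (ϕ=+13.0°):
Solar longitude: L_s = 360° × (253 − 80)/365.25 = 170.513°.
sin δ = sin 23.44° × sin 170.513° = 0.06556, so δ = +3.759°.
cos h₀ = −tan(+13.0°) tan(+3.759°) = -0.0152, h₀ = 1.5860 rad.
Bracket: h₀ sin ϕ sin δ + cos ϕ cos δ sin h₀ = 1.5860×0.22495×0.06556 + 0.97437×0.99785×0.99988 = 0.023390 + 0.972158 = 0.995548.
Q̄ = (S_0/π) × [bracket] = (1361/π) × 0.995548 = 431.29 W/m².
— Configuration B (ϕ=-20.0°):
cos h₀ = −tan(-20.0°) tan(+3.759°) = 0.0239, h₀ = 1.5469 rad.
Bracket: h₀ sin ϕ sin δ + cos ϕ cos δ sin h₀ = 1.5469×-0.34202×0.06556 + 0.93969×0.99785×0.99971 = -0.034686 + 0.937398 = 0.902712.
Q̄ = (S_0/π) × [bracket] = (1361/π) × 0.902712 = 391.07 W/m².
Ratio Q̄_A / Q̄_B = 431.29 / 391.07 = 1.103.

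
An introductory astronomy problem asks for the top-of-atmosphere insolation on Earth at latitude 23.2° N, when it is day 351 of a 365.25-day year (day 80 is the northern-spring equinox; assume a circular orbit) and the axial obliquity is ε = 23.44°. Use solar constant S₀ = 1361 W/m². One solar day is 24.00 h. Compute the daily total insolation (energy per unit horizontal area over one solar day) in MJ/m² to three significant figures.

22.9 MJ/m²

Solar longitude: λ_s = 360° × (351 − 80)/365.25 = 267.105°.
sin δ = sin 23.44° × sin 267.105° = -0.39728, so δ = -23.408°.
cos H₀ = −tan(+23.2°) tan(-23.408°) = 0.1855, H₀ = 1.3842 rad.
Bracket: H₀ sin φ sin δ + cos φ cos δ sin H₀ = 1.3842×0.39394×-0.39728 + 0.91914×0.91770×0.98264 = -0.216634 + 0.828852 = 0.612218.
Q̄ = (S₀/π) × [bracket] = (1361/π) × 0.612218 = 265.22 W/m².
Daily total = Q̄ × 24.00 h × 3600 s/h = 265.22 × 24.00 × 3600 / 10⁶ = 22.92 MJ/m².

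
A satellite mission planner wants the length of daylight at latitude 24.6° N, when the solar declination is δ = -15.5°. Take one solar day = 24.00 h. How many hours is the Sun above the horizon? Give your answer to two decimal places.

11.03 h

cos H₀ = −tan φ · tan δ = −tan(+24.6°) × tan(-15.500°) = 0.1270, so H₀ = 1.4435 rad = 82.71°.
Daylight = 2H₀/(2π) × 24.00 h = (1.4435/π) × 24.00 = 11.03 h.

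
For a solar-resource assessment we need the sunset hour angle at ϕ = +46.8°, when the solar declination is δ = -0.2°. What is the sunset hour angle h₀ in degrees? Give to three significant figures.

h₀ = 89.8°

cos h₀ = −tan ϕ · tan δ = −tan(+46.8°) × tan(-0.200°) = 0.0037, so h₀ = 1.5671 rad = 89.79°.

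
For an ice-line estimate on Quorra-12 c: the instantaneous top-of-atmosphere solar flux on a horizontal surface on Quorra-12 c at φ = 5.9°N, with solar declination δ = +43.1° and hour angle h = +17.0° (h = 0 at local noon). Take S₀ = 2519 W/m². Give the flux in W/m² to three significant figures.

cos θ_z = sin φ sin δ + cos φ cos δ cos h = 0.070235 + 0.694559 = 0.764794.
Flux = S₀ · cos θ_z = 2519 × 0.764794 = 1927 W/m².

1.93e+03 W/m²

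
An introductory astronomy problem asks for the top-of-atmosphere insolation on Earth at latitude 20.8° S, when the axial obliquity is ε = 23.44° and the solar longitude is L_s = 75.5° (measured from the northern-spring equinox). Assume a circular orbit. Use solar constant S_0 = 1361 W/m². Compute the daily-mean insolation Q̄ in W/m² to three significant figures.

Q̄ ≈ 285 W/m²

Solar declination: sin δ = sin ε · sin L_s = sin 23.44° × sin 75.5° = 0.38512, so δ = +22.651°.
cos h₀ = −tan(-20.8°) tan(+22.651°) = 0.1585, h₀ = 1.4116 rad.
Bracket: h₀ sin ϕ sin δ + cos ϕ cos δ sin h₀ = 1.4116×-0.35511×0.38512 + 0.93483×0.92287×0.98736 = -0.193050 + 0.851822 = 0.658772.
Q̄ = (S_0/π) × [bracket] = (1361/π) × 0.658772 = 285.4 W/m².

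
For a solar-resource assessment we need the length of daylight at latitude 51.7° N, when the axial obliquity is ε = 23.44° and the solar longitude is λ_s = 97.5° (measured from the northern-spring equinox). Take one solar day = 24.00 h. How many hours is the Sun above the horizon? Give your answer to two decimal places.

Solar declination: sin δ = sin ε · sin λ_s = sin 23.44° × sin 97.5° = 0.39439, so δ = +23.228°.
cos H₀ = −tan φ · tan δ = −tan(+51.7°) × tan(+23.228°) = -0.5434, so H₀ = 2.1453 rad = 122.92°.
Daylight = 2H₀/(2π) × 24.00 h = (2.1453/π) × 24.00 = 16.39 h.

16.39 h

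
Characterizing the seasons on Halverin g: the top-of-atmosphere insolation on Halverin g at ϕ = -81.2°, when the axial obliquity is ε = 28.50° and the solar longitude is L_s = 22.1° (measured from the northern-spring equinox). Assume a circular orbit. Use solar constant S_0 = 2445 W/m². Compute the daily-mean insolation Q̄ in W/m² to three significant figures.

Solar declination: sin δ = sin ε · sin L_s = sin 28.50° × sin 22.1° = 0.17952, so δ = +10.342°.
cos h₀ = −tan(-81.2°) tan(+10.342°) = 1.1788 ≥ 1 ⇒ polar night, h₀ = 0 and Q̄ = 0.

Q̄ ≈ 0.00 W/m²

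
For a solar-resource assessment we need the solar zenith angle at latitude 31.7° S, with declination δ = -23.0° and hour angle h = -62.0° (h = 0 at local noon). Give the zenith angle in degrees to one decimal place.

θ_z = 55.0°

cos θ_z = sin φ sin δ + cos φ cos δ cos h = 0.205318 + 0.367679 = 0.572997.
θ_z = arccos(0.572997) = 55.0°.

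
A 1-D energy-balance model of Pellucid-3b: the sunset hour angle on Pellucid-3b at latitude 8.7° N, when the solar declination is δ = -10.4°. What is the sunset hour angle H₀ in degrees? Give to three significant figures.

cos H₀ = −tan φ · tan δ = −tan(+8.7°) × tan(-10.400°) = 0.0281, so H₀ = 1.5427 rad = 88.39°.

H₀ = 88.4°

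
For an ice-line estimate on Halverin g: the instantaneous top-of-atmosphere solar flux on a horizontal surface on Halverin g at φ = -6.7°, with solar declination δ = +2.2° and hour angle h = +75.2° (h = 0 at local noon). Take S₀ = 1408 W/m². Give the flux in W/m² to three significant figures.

351 W/m²

cos θ_z = sin φ sin δ + cos φ cos δ cos h = -0.004479 + 0.253514 = 0.249035.
Flux = S₀ · cos θ_z = 1408 × 0.249035 = 350.6 W/m².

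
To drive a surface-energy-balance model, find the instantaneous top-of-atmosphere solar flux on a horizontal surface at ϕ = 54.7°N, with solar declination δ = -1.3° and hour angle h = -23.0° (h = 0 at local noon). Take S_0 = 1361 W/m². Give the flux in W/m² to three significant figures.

699 W/m²

cos θ_z = sin ϕ sin δ + cos ϕ cos δ cos h = -0.018516 + 0.531784 = 0.513268.
Flux = S_0 · cos θ_z = 1361 × 0.513268 = 698.6 W/m².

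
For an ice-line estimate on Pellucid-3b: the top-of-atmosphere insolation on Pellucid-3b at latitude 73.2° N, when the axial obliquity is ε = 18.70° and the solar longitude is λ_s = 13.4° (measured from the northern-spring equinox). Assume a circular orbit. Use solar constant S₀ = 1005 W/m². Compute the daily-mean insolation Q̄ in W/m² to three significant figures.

Solar declination: sin δ = sin ε · sin λ_s = sin 18.70° × sin 13.4° = 0.07430, so δ = +4.261°.
cos H₀ = −tan(+73.2°) tan(+4.261°) = -0.2468, H₀ = 1.8202 rad.
Bracket: H₀ sin φ sin δ + cos φ cos δ sin H₀ = 1.8202×0.95732×0.07430 + 0.28903×0.99724×0.96907 = 0.129469 + 0.279317 = 0.408786.
Q̄ = (S₀/π) × [bracket] = (1005/π) × 0.408786 = 130.8 W/m².

Q̄ ≈ 131 W/m²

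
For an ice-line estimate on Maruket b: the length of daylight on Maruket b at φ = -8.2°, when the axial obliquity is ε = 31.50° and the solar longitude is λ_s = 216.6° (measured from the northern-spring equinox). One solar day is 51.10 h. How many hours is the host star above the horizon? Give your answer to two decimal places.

Solar declination: sin δ = sin ε · sin λ_s = sin 31.50° × sin 216.6° = -0.31153, so δ = -18.151°.
cos H₀ = −tan φ · tan δ = −tan(-8.2°) × tan(-18.151°) = -0.0472, so H₀ = 1.6181 rad = 92.71°.
Daylight = 2H₀/(2π) × 51.10 h = (1.6181/π) × 51.10 = 26.32 h.

26.32 h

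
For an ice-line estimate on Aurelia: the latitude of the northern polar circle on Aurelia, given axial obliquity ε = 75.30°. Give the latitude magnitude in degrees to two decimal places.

The polar circle is the lowest latitude that experiences at least one full rotation of continuous daylight at the northern-summer solstice; it lies at |ϕ| = 90° − ε = 90° − 75.30° = 14.70°.

14.70°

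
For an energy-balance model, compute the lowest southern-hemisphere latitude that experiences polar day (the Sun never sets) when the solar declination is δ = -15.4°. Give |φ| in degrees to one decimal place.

Polar day requires cos H₀ = −tan φ tan δ ≤ −1, i.e. tan φ tan δ ≥ 1.
The boundary is |tan φ| · |tan δ| = 1, so |φ| = 90° − |δ| = 90° − 15.4° = 74.6° in the southern hemisphere.

|φ| = 74.6°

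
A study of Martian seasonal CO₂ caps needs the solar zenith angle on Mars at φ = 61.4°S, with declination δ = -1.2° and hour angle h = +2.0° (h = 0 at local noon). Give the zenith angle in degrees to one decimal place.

θ_z = 60.2°

cos θ_z = sin φ sin δ + cos φ cos δ cos h = 0.018387 + 0.478295 = 0.496682.
θ_z = arccos(0.496682) = 60.2°.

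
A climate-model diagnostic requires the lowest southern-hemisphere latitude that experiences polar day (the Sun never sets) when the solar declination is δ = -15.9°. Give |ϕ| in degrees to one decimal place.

|ϕ| = 74.1°

Polar day requires cos h₀ = −tan ϕ tan δ ≤ −1, i.e. tan ϕ tan δ ≥ 1.
The boundary is |tan ϕ| · |tan δ| = 1, so |ϕ| = 90° − |δ| = 90° − 15.9° = 74.1° in the southern hemisphere.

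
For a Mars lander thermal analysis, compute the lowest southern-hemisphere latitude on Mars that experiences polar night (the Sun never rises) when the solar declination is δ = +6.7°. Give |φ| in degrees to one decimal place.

|φ| = 83.3°

Polar night requires cos H₀ = −tan φ tan δ ≥ 1, i.e. tan φ tan δ ≤ −1.
The boundary is |tan φ| · |tan δ| = 1, so |φ| = 90° − |δ| = 90° − 6.7° = 83.3° in the southern hemisphere.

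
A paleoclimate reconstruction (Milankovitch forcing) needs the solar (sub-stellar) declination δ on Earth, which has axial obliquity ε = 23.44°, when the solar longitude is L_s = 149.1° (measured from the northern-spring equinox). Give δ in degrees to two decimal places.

δ = +11.79°

sin δ = sin ε · sin L_s = sin 23.44° × sin 149.1° = 0.204281.
δ = arcsin(0.204281) = +11.79°.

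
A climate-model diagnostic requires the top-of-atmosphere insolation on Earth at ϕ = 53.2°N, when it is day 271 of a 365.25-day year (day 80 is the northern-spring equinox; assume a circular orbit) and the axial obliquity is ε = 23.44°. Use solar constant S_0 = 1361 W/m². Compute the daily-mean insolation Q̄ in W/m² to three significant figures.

Q̄ ≈ 229 W/m²

Solar longitude: L_s = 360° × (271 − 80)/365.25 = 188.255°.
sin δ = sin 23.44° × sin 188.255° = -0.05711, so δ = -3.274°.
cos h₀ = −tan(+53.2°) tan(-3.274°) = 0.0765, h₀ = 1.4943 rad.
Bracket: h₀ sin ϕ sin δ + cos ϕ cos δ sin h₀ = 1.4943×0.80073×-0.05711 + 0.59902×0.99837×0.99707 = -0.068334 + 0.596291 = 0.527957.
Q̄ = (S_0/π) × [bracket] = (1361/π) × 0.527957 = 228.7 W/m².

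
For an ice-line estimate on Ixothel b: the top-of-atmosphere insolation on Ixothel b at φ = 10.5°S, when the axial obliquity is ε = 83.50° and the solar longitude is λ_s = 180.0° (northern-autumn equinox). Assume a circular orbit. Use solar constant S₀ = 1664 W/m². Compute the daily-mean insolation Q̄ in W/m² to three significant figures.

Q̄ ≈ 521 W/m²

Solar declination: sin δ = sin ε · sin λ_s = sin 83.50° × sin 180.0° = 0.00000, so δ = +0.000°.
cos H₀ = −tan(-10.5°) tan(+0.000°) = 0.0000, H₀ = 1.5708 rad.
Bracket: H₀ sin φ sin δ + cos φ cos δ sin H₀ = 1.5708×-0.18224×0.00000 + 0.98325×1.00000×1.00000 = -0.000000 + 0.983250 = 0.983250.
Q̄ = (S₀/π) × [bracket] = (1664/π) × 0.983250 = 520.8 W/m².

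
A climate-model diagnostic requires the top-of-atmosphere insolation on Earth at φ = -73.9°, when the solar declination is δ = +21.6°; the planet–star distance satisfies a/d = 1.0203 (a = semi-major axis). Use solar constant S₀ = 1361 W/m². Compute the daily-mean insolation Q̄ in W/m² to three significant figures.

Q̄ ≈ 0.00 W/m²

cos H₀ = −tan(-73.9°) tan(+21.600°) = 1.3717 ≥ 1 ⇒ polar night, H₀ = 0 and Q̄ = 0.
Inverse-square distance factor (a/d)² = 1.0203² = 1.041012.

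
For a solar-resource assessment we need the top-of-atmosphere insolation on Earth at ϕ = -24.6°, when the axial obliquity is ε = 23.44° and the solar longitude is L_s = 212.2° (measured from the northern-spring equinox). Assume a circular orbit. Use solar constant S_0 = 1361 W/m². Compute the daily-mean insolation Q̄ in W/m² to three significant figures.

Solar declination: sin δ = sin ε · sin L_s = sin 23.44° × sin 212.2° = -0.21197, so δ = -12.238°.
cos h₀ = −tan(-24.6°) tan(-12.238°) = -0.0993, h₀ = 1.6703 rad.
Bracket: h₀ sin ϕ sin δ + cos ϕ cos δ sin h₀ = 1.6703×-0.41628×-0.21197 + 0.90924×0.97728×0.99506 = 0.147385 + 0.884192 = 1.031577.
Q̄ = (S_0/π) × [bracket] = (1361/π) × 1.031577 = 446.9 W/m².

Q̄ ≈ 447 W/m²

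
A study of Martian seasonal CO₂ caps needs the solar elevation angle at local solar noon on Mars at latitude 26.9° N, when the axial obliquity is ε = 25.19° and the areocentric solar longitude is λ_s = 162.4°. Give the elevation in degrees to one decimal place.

70.5°

sin δ = sin 25.19° × sin 162.4° = 0.12870, so δ = +7.394°.
At local noon the hour angle is zero, so the zenith angle equals |φ − δ| = |+26.9° − (+7.394°)| = 19.506°.
Elevation = 90° − 19.506° = 70.5°.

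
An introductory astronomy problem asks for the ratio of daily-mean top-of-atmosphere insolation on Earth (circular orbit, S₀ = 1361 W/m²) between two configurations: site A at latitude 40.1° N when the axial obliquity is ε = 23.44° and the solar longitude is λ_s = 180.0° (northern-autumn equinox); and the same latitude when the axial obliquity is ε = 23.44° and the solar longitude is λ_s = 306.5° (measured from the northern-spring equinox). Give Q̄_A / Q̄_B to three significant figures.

— Configuration A (φ=+40.1°):
Solar declination: sin δ = sin ε · sin λ_s = sin 23.44° × sin 180.0° = 0.00000, so δ = +0.000°.
cos H₀ = −tan(+40.1°) tan(+0.000°) = -0.0000, H₀ = 1.5708 rad.
Bracket: H₀ sin φ sin δ + cos φ cos δ sin H₀ = 1.5708×0.64412×0.00000 + 0.76492×1.00000×1.00000 = 0.000000 + 0.764920 = 0.764920.
Q̄ = (S₀/π) × [bracket] = (1361/π) × 0.764920 = 331.38 W/m².
— Configuration B (φ=+40.1°):
Solar declination: sin δ = sin ε · sin λ_s = sin 23.44° × sin 306.5° = -0.31977, so δ = -18.649°.
cos H₀ = −tan(+40.1°) tan(-18.649°) = 0.2842, H₀ = 1.2826 rad.
Bracket: H₀ sin φ sin δ + cos φ cos δ sin H₀ = 1.2826×0.64412×-0.31977 + 0.76492×0.94750×0.95877 = -0.264177 + 0.694880 = 0.430703.
Q̄ = (S₀/π) × [bracket] = (1361/π) × 0.430703 = 186.59 W/m².
Ratio Q̄_A / Q̄_B = 331.38 / 186.59 = 1.776.

Q̄_A / Q̄_B ≈ 1.78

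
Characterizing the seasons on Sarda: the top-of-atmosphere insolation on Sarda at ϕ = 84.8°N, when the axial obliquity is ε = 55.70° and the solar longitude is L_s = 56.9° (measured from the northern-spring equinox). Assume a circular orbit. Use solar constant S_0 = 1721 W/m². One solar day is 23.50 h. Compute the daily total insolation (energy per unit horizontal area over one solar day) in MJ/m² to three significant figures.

100 MJ/m²

Solar declination: sin δ = sin ε · sin L_s = sin 55.70° × sin 56.9° = 0.69204, so δ = +43.792°.
cos h₀ = −tan(+84.8°) tan(+43.792°) = -10.5342 ≤ −1 ⇒ polar day, h₀ = π.
Bracket: h₀ sin ϕ sin δ + cos ϕ cos δ sin h₀ = 3.1416×0.99588×0.69204 + 0.09063×0.72186×0.00000 = 2.165156 + 0.000000 = 2.165156.
Q̄ = (S_0/π) × [bracket] = (1721/π) × 2.165156 = 1186.1 W/m².
Daily total = Q̄ × 23.50 h × 3600 s/h = 1186.1 × 23.50 × 3600 / 10⁶ = 100.3 MJ/m².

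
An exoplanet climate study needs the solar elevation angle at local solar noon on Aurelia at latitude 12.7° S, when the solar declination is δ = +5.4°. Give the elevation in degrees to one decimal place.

At local noon the hour angle is zero, so the zenith angle equals |ϕ − δ| = |-12.7° − (+5.400°)| = 18.100°.
Elevation = 90° − 18.100° = 71.9°.

71.9°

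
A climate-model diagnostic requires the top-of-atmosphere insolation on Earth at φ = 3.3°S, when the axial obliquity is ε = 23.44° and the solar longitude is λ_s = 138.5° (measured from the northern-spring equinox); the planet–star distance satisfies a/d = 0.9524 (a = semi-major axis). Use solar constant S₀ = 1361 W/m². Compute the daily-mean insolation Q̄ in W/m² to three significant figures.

Q̄ ≈ 369 W/m²

Solar declination: sin δ = sin ε · sin λ_s = sin 23.44° × sin 138.5° = 0.26358, so δ = +15.283°.
cos H₀ = −tan(-3.3°) tan(+15.283°) = 0.0158, H₀ = 1.5550 rad.
Bracket: H₀ sin φ sin δ + cos φ cos δ sin H₀ = 1.5550×-0.05756×0.26358 + 0.99834×0.96464×0.99988 = -0.023592 + 0.962923 = 0.939331.
Inverse-square distance factor (a/d)² = 0.9524² = 0.907066.
Q̄ = (S₀/π) × 0.907066 × [bracket] = (1361/π) × 0.907066 × 0.939331 = 369.1 W/m².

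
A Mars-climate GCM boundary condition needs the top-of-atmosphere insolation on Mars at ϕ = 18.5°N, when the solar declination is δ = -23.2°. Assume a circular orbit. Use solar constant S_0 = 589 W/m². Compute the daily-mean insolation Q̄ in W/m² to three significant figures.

cos h₀ = −tan(+18.5°) tan(-23.200°) = 0.1434, h₀ = 1.4269 rad.
Bracket: h₀ sin ϕ sin δ + cos ϕ cos δ sin h₀ = 1.4269×0.31730×-0.39394 + 0.94832×0.91914×0.98966 = -0.178358 + 0.862626 = 0.684268.
Q̄ = (S_0/π) × [bracket] = (589/π) × 0.684268 = 128.3 W/m².

Q̄ ≈ 128 W/m²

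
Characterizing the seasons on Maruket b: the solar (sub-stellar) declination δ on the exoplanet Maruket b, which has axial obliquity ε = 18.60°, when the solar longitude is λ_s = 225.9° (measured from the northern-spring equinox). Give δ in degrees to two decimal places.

sin δ = sin ε · sin λ_s = sin 18.60° × sin 225.9° = -0.229053.
δ = arcsin(-0.229053) = -13.24°.

δ = -13.24°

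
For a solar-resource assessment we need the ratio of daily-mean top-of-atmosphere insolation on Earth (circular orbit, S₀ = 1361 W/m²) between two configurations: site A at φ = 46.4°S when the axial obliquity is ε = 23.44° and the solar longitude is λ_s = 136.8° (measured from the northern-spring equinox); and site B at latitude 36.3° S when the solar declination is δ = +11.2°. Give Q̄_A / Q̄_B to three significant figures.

Q̄_A / Q̄_B ≈ 0.620

— Configuration A (φ=-46.4°):
Solar declination: sin δ = sin ε · sin λ_s = sin 23.44° × sin 136.8° = 0.27230, so δ = +15.801°.
cos H₀ = −tan(-46.4°) tan(+15.801°) = 0.2972, H₀ = 1.2691 rad.
Bracket: H₀ sin φ sin δ + cos φ cos δ sin H₀ = 1.2691×-0.72417×0.27230 + 0.68962×0.96221×0.95482 = -0.250256 + 0.633580 = 0.383324.
Q̄ = (S₀/π) × [bracket] = (1361/π) × 0.383324 = 166.06 W/m².
— Configuration B (φ=-36.3°):
cos H₀ = −tan(-36.3°) tan(+11.200°) = 0.1454, H₀ = 1.4248 rad.
Bracket: H₀ sin φ sin δ + cos φ cos δ sin H₀ = 1.4248×-0.59201×0.19423 + 0.80593×0.98096×0.98937 = -0.163832 + 0.782181 = 0.618349.
Q̄ = (S₀/π) × [bracket] = (1361/π) × 0.618349 = 267.88 W/m².
Ratio Q̄_A / Q̄_B = 166.06 / 267.88 = 0.6199.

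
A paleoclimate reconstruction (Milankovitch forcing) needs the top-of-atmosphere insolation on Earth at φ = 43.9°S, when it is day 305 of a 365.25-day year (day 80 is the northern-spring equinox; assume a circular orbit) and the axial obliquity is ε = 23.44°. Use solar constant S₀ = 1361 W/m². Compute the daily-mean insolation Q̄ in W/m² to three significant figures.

Solar longitude: λ_s = 360° × (305 − 80)/365.25 = 221.766°.
sin δ = sin 23.44° × sin 221.766° = -0.26496, so δ = -15.365°.
cos H₀ = −tan(-43.9°) tan(-15.365°) = -0.2644, H₀ = 1.8384 rad.
Bracket: H₀ sin φ sin δ + cos φ cos δ sin H₀ = 1.8384×-0.69340×-0.26496 + 0.72055×0.96426×0.96440 = 0.337757 + 0.670063 = 1.007820.
Q̄ = (S₀/π) × [bracket] = (1361/π) × 1.007820 = 436.6 W/m².

Q̄ ≈ 437 W/m²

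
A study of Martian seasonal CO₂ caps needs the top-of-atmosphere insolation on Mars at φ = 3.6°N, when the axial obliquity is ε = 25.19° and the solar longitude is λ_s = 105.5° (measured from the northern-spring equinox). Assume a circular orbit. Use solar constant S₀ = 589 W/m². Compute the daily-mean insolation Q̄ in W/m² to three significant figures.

Solar declination: sin δ = sin ε · sin λ_s = sin 25.19° × sin 105.5° = 0.41014, so δ = +24.214°.
cos H₀ = −tan(+3.6°) tan(+24.214°) = -0.0283, H₀ = 1.5991 rad.
Bracket: H₀ sin φ sin δ + cos φ cos δ sin H₀ = 1.5991×0.06279×0.41014 + 0.99803×0.91202×0.99960 = 0.041181 + 0.909859 = 0.951040.
Q̄ = (S₀/π) × [bracket] = (589/π) × 0.951040 = 178.3 W/m².

Q̄ ≈ 178 W/m²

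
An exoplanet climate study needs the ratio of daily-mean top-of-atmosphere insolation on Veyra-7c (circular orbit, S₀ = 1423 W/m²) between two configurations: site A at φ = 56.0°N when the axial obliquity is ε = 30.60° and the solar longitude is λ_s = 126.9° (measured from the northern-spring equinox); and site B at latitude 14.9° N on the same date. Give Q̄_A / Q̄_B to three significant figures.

— Configuration A (φ=+56.0°):
Solar declination: sin δ = sin ε · sin λ_s = sin 30.60° × sin 126.9° = 0.40707, so δ = +24.021°.
cos H₀ = −tan(+56.0°) tan(+24.021°) = -0.6607, H₀ = 2.2926 rad.
Bracket: H₀ sin φ sin δ + cos φ cos δ sin H₀ = 2.2926×0.82904×0.40707 + 0.55919×0.91340×0.75062 = 0.773700 + 0.383390 = 1.157090.
Q̄ = (S₀/π) × [bracket] = (1423/π) × 1.157090 = 524.11 W/m².
— Configuration B (φ=+14.9°):
cos H₀ = −tan(+14.9°) tan(+24.021°) = -0.1186, H₀ = 1.6897 rad.
Bracket: H₀ sin φ sin δ + cos φ cos δ sin H₀ = 1.6897×0.25713×0.40707 + 0.96638×0.91340×0.99294 = 0.176861 + 0.876460 = 1.053321.
Q̄ = (S₀/π) × [bracket] = (1423/π) × 1.053321 = 477.11 W/m².
Ratio Q̄_A / Q̄_B = 524.11 / 477.11 = 1.099.

Q̄_A / Q̄_B ≈ 1.10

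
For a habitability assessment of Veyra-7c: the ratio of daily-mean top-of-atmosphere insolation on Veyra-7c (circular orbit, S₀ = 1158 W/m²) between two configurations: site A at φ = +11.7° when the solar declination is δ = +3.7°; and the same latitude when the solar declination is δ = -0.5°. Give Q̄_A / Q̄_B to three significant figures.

Q̄_A / Q̄_B ≈ 1.02

— Configuration A (φ=+11.7°):
cos H₀ = −tan(+11.7°) tan(+3.700°) = -0.0134, H₀ = 1.5842 rad.
Bracket: H₀ sin φ sin δ + cos φ cos δ sin H₀ = 1.5842×0.20279×0.06453 + 0.97922×0.99792×0.99991 = 0.020731 + 0.977095 = 0.997826.
Q̄ = (S₀/π) × [bracket] = (1158/π) × 0.997826 = 367.80 W/m².
— Configuration B (φ=+11.7°):
cos H₀ = −tan(+11.7°) tan(-0.500°) = 0.0018, H₀ = 1.5690 rad.
Bracket: H₀ sin φ sin δ + cos φ cos δ sin H₀ = 1.5690×0.20279×-0.00873 + 0.97922×0.99996×1.00000 = -0.002778 + 0.979181 = 0.976403.
Q̄ = (S₀/π) × [bracket] = (1158/π) × 0.976403 = 359.90 W/m².
Ratio Q̄_A / Q̄_B = 367.80 / 359.90 = 1.022.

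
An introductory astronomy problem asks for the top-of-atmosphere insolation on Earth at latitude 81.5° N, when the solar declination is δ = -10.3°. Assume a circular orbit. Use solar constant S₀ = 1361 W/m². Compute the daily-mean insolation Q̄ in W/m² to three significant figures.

Q̄ ≈ 0.00 W/m²

cos H₀ = −tan(+81.5°) tan(-10.300°) = 1.2160 ≥ 1 ⇒ polar night, H₀ = 0 and Q̄ = 0.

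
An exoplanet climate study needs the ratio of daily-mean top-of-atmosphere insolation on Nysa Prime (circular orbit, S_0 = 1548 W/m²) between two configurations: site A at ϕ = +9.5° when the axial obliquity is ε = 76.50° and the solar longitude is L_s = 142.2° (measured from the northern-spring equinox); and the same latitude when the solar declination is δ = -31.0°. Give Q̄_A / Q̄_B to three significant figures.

— Configuration A (ϕ=+9.5°):
Solar declination: sin δ = sin ε · sin L_s = sin 76.50° × sin 142.2° = 0.59597, so δ = +36.582°.
cos h₀ = −tan(+9.5°) tan(+36.582°) = -0.1242, h₀ = 1.6953 rad.
Bracket: h₀ sin ϕ sin δ + cos ϕ cos δ sin h₀ = 1.6953×0.16505×0.59597 + 0.98629×0.80300×0.99226 = 0.166758 + 0.785861 = 0.952619.
Q̄ = (S_0/π) × [bracket] = (1548/π) × 0.952619 = 469.40 W/m².
— Configuration B (ϕ=+9.5°):
cos h₀ = −tan(+9.5°) tan(-31.000°) = 0.1005, h₀ = 1.4701 rad.
Bracket: h₀ sin ϕ sin δ + cos ϕ cos δ sin h₀ = 1.4701×0.16505×-0.51504 + 0.98629×0.85717×0.99493 = -0.124969 + 0.841132 = 0.716163.
Q̄ = (S_0/π) × [bracket] = (1548/π) × 0.716163 = 352.88 W/m².
Ratio Q̄_A / Q̄_B = 469.40 / 352.88 = 1.330.

Q̄_A / Q̄_B ≈ 1.33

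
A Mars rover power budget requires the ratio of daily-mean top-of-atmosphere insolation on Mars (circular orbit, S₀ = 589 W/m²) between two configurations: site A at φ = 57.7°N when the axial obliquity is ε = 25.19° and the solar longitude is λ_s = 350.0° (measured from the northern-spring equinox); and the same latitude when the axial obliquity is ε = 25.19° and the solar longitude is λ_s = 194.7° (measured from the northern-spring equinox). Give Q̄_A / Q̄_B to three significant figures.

Q̄_A / Q̄_B ≈ 1.11

— Configuration A (φ=+57.7°):
Solar declination: sin δ = sin ε · sin λ_s = sin 25.19° × sin 350.0° = -0.07391, so δ = -4.239°.
cos H₀ = −tan(+57.7°) tan(-4.239°) = 0.1172, H₀ = 1.4533 rad.
Bracket: H₀ sin φ sin δ + cos φ cos δ sin H₀ = 1.4533×0.84526×-0.07391 + 0.53435×0.99727×0.99310 = -0.090792 + 0.529214 = 0.438422.
Q̄ = (S₀/π) × [bracket] = (589/π) × 0.438422 = 82.197 W/m².
— Configuration B (φ=+57.7°):
Solar declination: sin δ = sin ε · sin λ_s = sin 25.19° × sin 194.7° = -0.10800, so δ = -6.200°.
cos H₀ = −tan(+57.7°) tan(-6.200°) = 0.1719, H₀ = 1.3981 rad.
Bracket: H₀ sin φ sin δ + cos φ cos δ sin H₀ = 1.3981×0.84526×-0.10800 + 0.53435×0.99415×0.98512 = -0.127630 + 0.523319 = 0.395689.
Q̄ = (S₀/π) × [bracket] = (589/π) × 0.395689 = 74.186 W/m².
Ratio Q̄_A / Q̄_B = 82.197 / 74.186 = 1.108.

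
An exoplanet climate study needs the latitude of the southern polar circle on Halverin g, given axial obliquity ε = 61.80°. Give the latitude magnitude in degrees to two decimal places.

The polar circle is the lowest latitude that experiences at least one full rotation of continuous darkness at the northern-summer solstice; it lies at |ϕ| = 90° − ε = 90° − 61.80° = 28.20°.

28.20°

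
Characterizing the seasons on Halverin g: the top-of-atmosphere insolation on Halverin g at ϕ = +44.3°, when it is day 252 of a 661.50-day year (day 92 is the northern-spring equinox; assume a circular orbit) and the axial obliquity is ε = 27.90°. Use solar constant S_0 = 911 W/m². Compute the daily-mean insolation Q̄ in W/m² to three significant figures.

Q̄ ≈ 357 W/m²

Solar longitude: L_s = 360° × (252 − 92)/661.50 = 87.075°.
sin δ = sin 27.90° × sin 87.075° = 0.46732, so δ = +27.860°.
cos h₀ = −tan(+44.3°) tan(+27.860°) = -0.5158, h₀ = 2.1128 rad.
Bracket: h₀ sin ϕ sin δ + cos ϕ cos δ sin h₀ = 2.1128×0.69842×0.46732 + 0.71569×0.88409×0.85669 = 0.689588 + 0.542057 = 1.231645.
Q̄ = (S_0/π) × [bracket] = (911/π) × 1.231645 = 357.2 W/m².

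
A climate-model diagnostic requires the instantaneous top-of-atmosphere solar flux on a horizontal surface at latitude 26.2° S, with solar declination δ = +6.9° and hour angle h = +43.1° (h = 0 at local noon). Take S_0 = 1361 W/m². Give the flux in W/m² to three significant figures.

cos θ_z = sin ϕ sin δ + cos ϕ cos δ cos h = -0.053041 + 0.650399 = 0.597358.
Flux = S_0 · cos θ_z = 1361 × 0.597358 = 813.0 W/m².

813 W/m²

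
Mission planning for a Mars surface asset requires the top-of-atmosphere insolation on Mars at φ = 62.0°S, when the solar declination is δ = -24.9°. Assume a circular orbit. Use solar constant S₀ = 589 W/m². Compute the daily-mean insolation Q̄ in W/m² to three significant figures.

cos H₀ = −tan(-62.0°) tan(-24.900°) = -0.8730, H₀ = 2.6321 rad.
Bracket: H₀ sin φ sin δ + cos φ cos δ sin H₀ = 2.6321×-0.88295×-0.42104 + 0.46947×0.90704×0.48771 = 0.978502 + 0.207681 = 1.186183.
Q̄ = (S₀/π) × [bracket] = (589/π) × 1.186183 = 222.4 W/m².

Q̄ ≈ 222 W/m²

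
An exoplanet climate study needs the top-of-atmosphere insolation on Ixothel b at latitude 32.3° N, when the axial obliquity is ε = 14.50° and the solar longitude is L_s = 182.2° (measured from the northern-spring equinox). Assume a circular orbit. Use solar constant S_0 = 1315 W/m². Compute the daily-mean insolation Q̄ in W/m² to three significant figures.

Solar declination: sin δ = sin ε · sin L_s = sin 14.50° × sin 182.2° = -0.00961, so δ = -0.551°.
cos h₀ = −tan(+32.3°) tan(-0.551°) = 0.0061, h₀ = 1.5647 rad.
Bracket: h₀ sin ϕ sin δ + cos ϕ cos δ sin h₀ = 1.5647×0.53435×-0.00961 + 0.84526×0.99995×0.99998 = -0.008035 + 0.845201 = 0.837166.
Q̄ = (S_0/π) × [bracket] = (1315/π) × 0.837166 = 350.4 W/m².

Q̄ ≈ 350 W/m²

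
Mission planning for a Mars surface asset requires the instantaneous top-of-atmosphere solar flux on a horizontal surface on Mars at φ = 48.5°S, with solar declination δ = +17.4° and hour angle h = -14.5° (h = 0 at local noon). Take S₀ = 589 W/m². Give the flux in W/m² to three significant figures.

cos θ_z = sin φ sin δ + cos φ cos δ cos h = -0.223968 + 0.612159 = 0.388191.
Flux = S₀ · cos θ_z = 589 × 0.388191 = 228.6 W/m².

229 W/m²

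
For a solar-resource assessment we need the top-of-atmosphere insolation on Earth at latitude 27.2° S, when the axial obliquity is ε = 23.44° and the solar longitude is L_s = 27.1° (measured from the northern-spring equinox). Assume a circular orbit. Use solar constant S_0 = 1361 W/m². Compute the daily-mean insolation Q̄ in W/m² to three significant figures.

Q̄ ≈ 324 W/m²

Solar declination: sin δ = sin ε · sin L_s = sin 23.44° × sin 27.1° = 0.18121, so δ = +10.440°.
cos h₀ = −tan(-27.2°) tan(+10.440°) = 0.0947, h₀ = 1.4760 rad.
Bracket: h₀ sin ϕ sin δ + cos ϕ cos δ sin h₀ = 1.4760×-0.45710×0.18121 + 0.88942×0.98344×0.99551 = -0.122259 + 0.870764 = 0.748505.
Q̄ = (S_0/π) × [bracket] = (1361/π) × 0.748505 = 324.3 W/m².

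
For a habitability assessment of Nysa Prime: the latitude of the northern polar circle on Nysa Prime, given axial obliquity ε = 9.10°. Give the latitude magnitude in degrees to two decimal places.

The polar circle is the lowest latitude that experiences at least one full rotation of continuous daylight at the northern-summer solstice; it lies at |φ| = 90° − ε = 90° − 9.10° = 80.90°.

80.90°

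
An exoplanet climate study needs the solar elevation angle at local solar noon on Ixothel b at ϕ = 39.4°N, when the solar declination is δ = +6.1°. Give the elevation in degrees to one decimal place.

56.7°

At local noon the hour angle is zero, so the zenith angle equals |ϕ − δ| = |+39.4° − (+6.100°)| = 33.300°.
Elevation = 90° − 33.300° = 56.7°.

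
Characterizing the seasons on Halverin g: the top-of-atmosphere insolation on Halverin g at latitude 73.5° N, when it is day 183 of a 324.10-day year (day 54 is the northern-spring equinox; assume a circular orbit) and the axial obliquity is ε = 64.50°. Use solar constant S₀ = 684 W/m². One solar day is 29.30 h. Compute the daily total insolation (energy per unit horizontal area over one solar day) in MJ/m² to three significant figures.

37.3 MJ/m²

Solar longitude: λ_s = 360° × (183 − 54)/324.10 = 143.289°.
sin δ = sin 64.50° × sin 143.289° = 0.53955, so δ = +32.653°.
cos H₀ = −tan(+73.5°) tan(+32.653°) = -2.1634 ≤ −1 ⇒ polar day, H₀ = π.
Bracket: H₀ sin φ sin δ + cos φ cos δ sin H₀ = 3.1416×0.95882×0.53955 + 0.28402×0.84196×0.00000 = 1.625248 + 0.000000 = 1.625248.
Q̄ = (S₀/π) × [bracket] = (684/π) × 1.625248 = 353.86 W/m².
Daily total = Q̄ × 29.30 h × 3600 s/h = 353.86 × 29.30 × 3600 / 10⁶ = 37.33 MJ/m².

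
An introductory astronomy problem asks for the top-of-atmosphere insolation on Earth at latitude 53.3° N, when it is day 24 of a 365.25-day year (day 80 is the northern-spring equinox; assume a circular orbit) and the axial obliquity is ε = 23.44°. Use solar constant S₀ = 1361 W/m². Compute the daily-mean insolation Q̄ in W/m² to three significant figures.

Q̄ ≈ 93.3 W/m²

Solar longitude: λ_s = 360° × (24 − 80)/365.25 = -55.195°, i.e. -55.195° + 360° = 304.805°.
sin δ = sin 23.44° × sin 304.805° = -0.32662, so δ = -19.064°.
cos H₀ = −tan(+53.3°) tan(-19.064°) = 0.4636, H₀ = 1.0887 rad.
Bracket: H₀ sin φ sin δ + cos φ cos δ sin H₀ = 1.0887×0.80178×-0.32662 + 0.59763×0.94515×0.88603 = -0.285106 + 0.500474 = 0.215368.
Q̄ = (S₀/π) × [bracket] = (1361/π) × 0.215368 = 93.30 W/m².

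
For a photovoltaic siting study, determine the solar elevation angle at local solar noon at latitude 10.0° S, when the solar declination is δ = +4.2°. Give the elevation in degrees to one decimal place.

75.8°

At local noon the hour angle is zero, so the zenith angle equals |φ − δ| = |-10.0° − (+4.200°)| = 14.200°.
Elevation = 90° − 14.200° = 75.8°.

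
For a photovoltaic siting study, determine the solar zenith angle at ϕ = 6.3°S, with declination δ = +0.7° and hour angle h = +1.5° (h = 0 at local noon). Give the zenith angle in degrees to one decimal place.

cos θ_z = sin ϕ sin δ + cos ϕ cos δ cos h = -0.001341 + 0.993546 = 0.992205.
θ_z = arccos(0.992205) = 7.2°.

θ_z = 7.2°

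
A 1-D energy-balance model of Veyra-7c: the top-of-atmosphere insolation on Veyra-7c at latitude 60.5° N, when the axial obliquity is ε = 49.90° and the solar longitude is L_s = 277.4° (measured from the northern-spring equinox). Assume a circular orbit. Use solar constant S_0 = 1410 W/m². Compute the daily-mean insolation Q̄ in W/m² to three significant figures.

Solar declination: sin δ = sin ε · sin L_s = sin 49.90° × sin 277.4° = -0.75855, so δ = -49.337°.
cos h₀ = −tan(+60.5°) tan(-49.337°) = 2.0576 ≥ 1 ⇒ polar night, h₀ = 0 and Q̄ = 0.

Q̄ ≈ 0.00 W/m²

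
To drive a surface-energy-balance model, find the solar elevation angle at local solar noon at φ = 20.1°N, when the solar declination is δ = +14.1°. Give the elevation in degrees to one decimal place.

At local noon the hour angle is zero, so the zenith angle equals |φ − δ| = |+20.1° − (+14.100°)| = 6.000°.
Elevation = 90° − 6.000° = 84.0°.

84.0°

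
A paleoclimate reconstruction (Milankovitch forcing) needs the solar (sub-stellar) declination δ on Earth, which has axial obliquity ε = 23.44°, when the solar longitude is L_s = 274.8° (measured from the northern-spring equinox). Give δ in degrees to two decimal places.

sin δ = sin ε · sin L_s = sin 23.44° × sin 274.8° = -0.396393.
δ = arcsin(-0.396393) = -23.35°.

δ = -23.35°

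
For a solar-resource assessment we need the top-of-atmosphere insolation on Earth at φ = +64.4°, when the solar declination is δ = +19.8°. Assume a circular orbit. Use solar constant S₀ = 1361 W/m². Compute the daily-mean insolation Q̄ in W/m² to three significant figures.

cos H₀ = −tan(+64.4°) tan(+19.800°) = -0.7514, H₀ = 2.4210 rad.
Bracket: H₀ sin φ sin δ + cos φ cos δ sin H₀ = 2.4210×0.90183×0.33874 + 0.43209×0.94088×0.65982 = 0.739581 + 0.268246 = 1.007827.
Q̄ = (S₀/π) × [bracket] = (1361/π) × 1.007827 = 436.6 W/m².

Q̄ ≈ 437 W/m²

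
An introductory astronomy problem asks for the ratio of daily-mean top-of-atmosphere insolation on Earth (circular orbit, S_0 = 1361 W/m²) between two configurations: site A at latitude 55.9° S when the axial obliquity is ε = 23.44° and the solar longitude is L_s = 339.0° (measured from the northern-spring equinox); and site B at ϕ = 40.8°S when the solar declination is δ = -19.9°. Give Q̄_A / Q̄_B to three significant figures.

Q̄_A / Q̄_B ≈ 0.687

— Configuration A (ϕ=-55.9°):
Solar declination: sin δ = sin ε · sin L_s = sin 23.44° × sin 339.0° = -0.14255, so δ = -8.196°.
cos h₀ = −tan(-55.9°) tan(-8.196°) = -0.2127, h₀ = 1.7852 rad.
Bracket: h₀ sin ϕ sin δ + cos ϕ cos δ sin h₀ = 1.7852×-0.82806×-0.14255 + 0.56064×0.98979×0.97711 = 0.210725 + 0.542214 = 0.752939.
Q̄ = (S_0/π) × [bracket] = (1361/π) × 0.752939 = 326.19 W/m².
— Configuration B (ϕ=-40.8°):
cos h₀ = −tan(-40.8°) tan(-19.900°) = -0.3125, h₀ = 1.8886 rad.
Bracket: h₀ sin ϕ sin δ + cos ϕ cos δ sin h₀ = 1.8886×-0.65342×-0.34038 + 0.75700×0.94029×0.94993 = 0.420046 + 0.676160 = 1.096206.
Q̄ = (S_0/π) × [bracket] = (1361/π) × 1.096206 = 474.90 W/m².
Ratio Q̄_A / Q̄_B = 326.19 / 474.90 = 0.6869.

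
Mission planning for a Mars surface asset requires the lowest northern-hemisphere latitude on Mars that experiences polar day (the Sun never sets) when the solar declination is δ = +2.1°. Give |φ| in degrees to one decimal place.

Polar day requires cos H₀ = −tan φ tan δ ≤ −1, i.e. tan φ tan δ ≥ 1.
The boundary is |tan φ| · |tan δ| = 1, so |φ| = 90° − |δ| = 90° − 2.1° = 87.9° in the northern hemisphere.

|φ| = 87.9°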